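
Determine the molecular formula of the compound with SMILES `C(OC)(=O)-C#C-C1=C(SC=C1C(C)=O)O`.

Heavy atoms from the SMILES: 10 C, 4 O, 1 S.
Implicit hydrogens by atom environment:
  4 × C: no H
  3 × C (aromatic): no H
  3 × O: no H
  2 × C: 3 H each → 6
  1 × C (aromatic): 1 H
  1 × O: 1 H
  1 × S (aromatic): no H
  Total hydrogens = 8.
Molecular formula: C10H8O4S

C10H8O4S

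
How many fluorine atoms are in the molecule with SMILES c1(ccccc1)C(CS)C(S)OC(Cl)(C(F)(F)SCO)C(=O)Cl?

The symbol for fluorine appears 2 times in the SMILES.

2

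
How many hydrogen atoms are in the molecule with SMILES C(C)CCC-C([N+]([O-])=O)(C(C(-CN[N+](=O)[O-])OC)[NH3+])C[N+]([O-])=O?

Hydrogens are implicit in SMILES; fill each atom to its normal valence:
  6 × C: 2 H each → 12
  4 × O: no H
  3 × N (charge +1): no H
  3 × O (charge -1): no H
  2 × C: 3 H each → 6
  2 × C: 1 H each → 2
  1 × C: no H
  1 × N (charge +1): 3 H
  1 × N: 1 H
  Total hydrogens = 24.

24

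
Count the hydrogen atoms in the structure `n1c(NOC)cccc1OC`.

Hydrogens are implicit in SMILES; fill each atom to its normal valence:
  3 × C (aromatic): 1 H each → 3
  2 × C: 3 H each → 6
  2 × C (aromatic): no H
  2 × O: no H
  1 × N: 1 H
  1 × N (aromatic): no H
  Total hydrogens = 10.

10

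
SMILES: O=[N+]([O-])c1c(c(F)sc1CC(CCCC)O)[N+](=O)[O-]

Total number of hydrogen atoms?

13

Hydrogens are implicit in SMILES; fill each atom to its normal valence:
  4 × C: 2 H each → 8
  4 × C (aromatic): no H
  2 × N (charge +1): no H
  2 × O: no H
  2 × O (charge -1): no H
  1 × C: 3 H
  1 × C: 1 H
  1 × F: no H
  1 × O: 1 H
  1 × S (aromatic): no H
  Total hydrogens = 13.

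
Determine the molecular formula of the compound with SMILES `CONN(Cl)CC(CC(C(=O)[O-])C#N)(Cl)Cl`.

C7H9Cl3N3O3-

Heavy atoms from the SMILES: 7 C, 3 Cl, 3 N, 3 O.
Implicit hydrogens by atom environment:
  3 × C: no H
  3 × Cl: no H
  2 × C: 2 H each → 4
  2 × N: no H
  2 × O: no H
  1 × C: 3 H
  1 × C: 1 H
  1 × N: 1 H
  1 × O (charge -1): no H
  Total hydrogens = 9.
Net charge -1.
Molecular formula: C7H9Cl3N3O3-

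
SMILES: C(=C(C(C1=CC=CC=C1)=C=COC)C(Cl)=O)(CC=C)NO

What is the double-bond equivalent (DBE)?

9

Molecular formula from the SMILES: C16H16ClNO3.
DoU = (2C + 2 + N − H − X)/2 = (2·16 + 2 + 1 − 16 − 1)/2 = 18/2 = 9.
(Structurally: 1 ring(s) + 8 π bond(s) = 9.)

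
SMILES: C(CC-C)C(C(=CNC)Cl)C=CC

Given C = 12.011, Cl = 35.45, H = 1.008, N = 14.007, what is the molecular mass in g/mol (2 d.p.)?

201.74

Molecular formula: C11H20ClN.
M = 11×12.011 + 1×35.45 + 20×1.008 + 1×14.007 = 201.74 g/mol.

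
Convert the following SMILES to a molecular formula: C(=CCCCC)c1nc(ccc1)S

Heavy atoms from the SMILES: 11 C, 1 N, 1 S.
Implicit hydrogens by atom environment:
  3 × C: 2 H each → 6
  3 × C (aromatic): 1 H each → 3
  2 × C: 1 H each → 2
  2 × C (aromatic): no H
  1 × C: 3 H
  1 × N (aromatic): no H
  1 × S: 1 H
  Total hydrogens = 15.
Molecular formula: C11H15NS

C11H15NS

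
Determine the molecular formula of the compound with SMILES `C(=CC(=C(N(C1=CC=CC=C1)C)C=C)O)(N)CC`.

C15H20N2O

Heavy atoms from the SMILES: 15 C, 2 N, 1 O.
Implicit hydrogens by atom environment:
  5 × C (aromatic): 1 H each → 5
  3 × C: no H
  2 × C: 3 H each → 6
  2 × C: 2 H each → 4
  2 × C: 1 H each → 2
  1 × C (aromatic): no H
  1 × N: 2 H
  1 × N: no H
  1 × O: 1 H
  Total hydrogens = 20.
Molecular formula: C15H20N2O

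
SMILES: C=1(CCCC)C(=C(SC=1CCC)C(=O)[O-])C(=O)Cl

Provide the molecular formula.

Heavy atoms from the SMILES: 13 C, 1 Cl, 3 O, 1 S.
Implicit hydrogens by atom environment:
  5 × C: 2 H each → 10
  4 × C (aromatic): no H
  2 × C: 3 H each → 6
  2 × C: no H
  2 × O: no H
  1 × Cl: no H
  1 × O (charge -1): no H
  1 × S (aromatic): no H
  Total hydrogens = 16.
Net charge -1.
Molecular formula: C13H16ClO3S-

C13H16ClO3S-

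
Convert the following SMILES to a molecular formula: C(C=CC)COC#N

Heavy atoms from the SMILES: 6 C, 1 N, 1 O.
Implicit hydrogens by atom environment:
  2 × C: 2 H each → 4
  2 × C: 1 H each → 2
  1 × C: 3 H
  1 × C: no H
  1 × N: no H
  1 × O: no H
  Total hydrogens = 9.
Molecular formula: C6H9NO

C6H9NO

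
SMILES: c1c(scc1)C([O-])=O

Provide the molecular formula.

C5H3O2S-

Heavy atoms from the SMILES: 5 C, 2 O, 1 S.
Implicit hydrogens by atom environment:
  3 × C (aromatic): 1 H each → 3
  1 × C (aromatic): no H
  1 × C: no H
  1 × O: no H
  1 × O (charge -1): no H
  1 × S (aromatic): no H
  Total hydrogens = 3.
Net charge -1.
Molecular formula: C5H3O2S-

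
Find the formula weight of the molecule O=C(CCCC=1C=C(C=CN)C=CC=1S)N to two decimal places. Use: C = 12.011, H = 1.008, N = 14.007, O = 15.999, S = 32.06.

Molecular formula: C12H16N2OS.
M = 12×12.011 + 16×1.008 + 2×14.007 + 1×15.999 + 1×32.06 = 236.33 g/mol.

236.33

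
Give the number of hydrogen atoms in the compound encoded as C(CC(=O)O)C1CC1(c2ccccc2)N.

15

Hydrogens are implicit in SMILES; fill each atom to its normal valence:
  5 × C (aromatic): 1 H each → 5
  3 × C: 2 H each → 6
  2 × C: no H
  1 × C: 1 H
  1 × C (aromatic): no H
  1 × N: 2 H
  1 × O: 1 H
  1 × O: no H
  Total hydrogens = 15.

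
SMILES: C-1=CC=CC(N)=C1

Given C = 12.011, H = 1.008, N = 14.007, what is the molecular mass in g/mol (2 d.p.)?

93.13

Molecular formula: C6H7N.
M = 6×12.011 + 7×1.008 + 1×14.007 = 93.13 g/mol.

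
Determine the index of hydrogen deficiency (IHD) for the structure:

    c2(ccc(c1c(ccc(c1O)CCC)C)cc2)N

8

Molecular formula from the SMILES: C16H19NO.
DoU = (2C + 2 + N − H − X)/2 = (2·16 + 2 + 1 − 19 − 0)/2 = 16/2 = 8.
(Structurally: 2 ring(s) + 6 π bond(s) = 8.)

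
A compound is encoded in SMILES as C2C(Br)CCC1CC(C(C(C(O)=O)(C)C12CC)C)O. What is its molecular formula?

C15H25BrO3

Heavy atoms from the SMILES: 1 Br, 15 C, 3 O.
Implicit hydrogens by atom environment:
  5 × C: 2 H each → 10
  4 × C: 1 H each → 4
  3 × C: 3 H each → 9
  3 × C: no H
  2 × O: 1 H each → 2
  1 × Br: no H
  1 × O: no H
  Total hydrogens = 25.
Molecular formula: C15H25BrO3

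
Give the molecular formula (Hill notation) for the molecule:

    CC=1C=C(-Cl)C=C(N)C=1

C7H8ClN

Heavy atoms from the SMILES: 7 C, 1 Cl, 1 N.
Implicit hydrogens by atom environment:
  3 × C (aromatic): 1 H each → 3
  3 × C (aromatic): no H
  1 × C: 3 H
  1 × Cl: no H
  1 × N: 2 H
  Total hydrogens = 8.
Molecular formula: C7H8ClN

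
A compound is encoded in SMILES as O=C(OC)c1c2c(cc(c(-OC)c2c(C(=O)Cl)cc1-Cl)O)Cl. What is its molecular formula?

C14H9Cl3O5

Heavy atoms from the SMILES: 14 C, 3 Cl, 5 O.
Implicit hydrogens by atom environment:
  8 × C (aromatic): no H
  4 × O: no H
  3 × Cl: no H
  2 × C: 3 H each → 6
  2 × C (aromatic): 1 H each → 2
  2 × C: no H
  1 × O: 1 H
  Total hydrogens = 9.
Molecular formula: C14H9Cl3O5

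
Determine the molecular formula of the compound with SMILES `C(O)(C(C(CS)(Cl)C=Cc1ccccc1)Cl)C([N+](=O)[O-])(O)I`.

Heavy atoms from the SMILES: 13 C, 2 Cl, 1 I, 1 N, 4 O, 1 S.
Implicit hydrogens by atom environment:
  5 × C (aromatic): 1 H each → 5
  4 × C: 1 H each → 4
  2 × C: no H
  2 × Cl: no H
  2 × O: 1 H each → 2
  1 × C: 2 H
  1 × C (aromatic): no H
  1 × I: no H
  1 × N (charge +1): no H
  1 × O: no H
  1 × O (charge -1): no H
  1 × S: 1 H
  Total hydrogens = 14.
Molecular formula: C13H14Cl2INO4S

C13H14Cl2INO4S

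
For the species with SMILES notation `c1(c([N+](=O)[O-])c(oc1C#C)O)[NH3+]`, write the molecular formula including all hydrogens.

C6H5N2O4+

Heavy atoms from the SMILES: 6 C, 2 N, 4 O.
Implicit hydrogens by atom environment:
  4 × C (aromatic): no H
  1 × C: 1 H
  1 × C: no H
  1 × N (charge +1): 3 H
  1 × N (charge +1): no H
  1 × O: 1 H
  1 × O (aromatic): no H
  1 × O: no H
  1 × O (charge -1): no H
  Total hydrogens = 5.
Net charge +1.
Molecular formula: C6H5N2O4+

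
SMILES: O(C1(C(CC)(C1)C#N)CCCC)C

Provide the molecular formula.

C11H19NO

Heavy atoms from the SMILES: 11 C, 1 N, 1 O.
Implicit hydrogens by atom environment:
  5 × C: 2 H each → 10
  3 × C: 3 H each → 9
  3 × C: no H
  1 × N: no H
  1 × O: no H
  Total hydrogens = 19.
Molecular formula: C11H19NO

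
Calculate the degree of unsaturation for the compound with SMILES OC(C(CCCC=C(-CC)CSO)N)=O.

2

Molecular formula from the SMILES: C10H19NO3S.
DoU = (2C + 2 + N − H − X)/2 = (2·10 + 2 + 1 − 19 − 0)/2 = 4/2 = 2.
(Structurally: 0 ring(s) + 2 π bond(s) = 2.)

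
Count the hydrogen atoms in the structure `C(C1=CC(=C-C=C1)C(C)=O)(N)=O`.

Hydrogens are implicit in SMILES; fill each atom to its normal valence:
  4 × C (aromatic): 1 H each → 4
  2 × C (aromatic): no H
  2 × C: no H
  2 × O: no H
  1 × C: 3 H
  1 × N: 2 H
  Total hydrogens = 9.

9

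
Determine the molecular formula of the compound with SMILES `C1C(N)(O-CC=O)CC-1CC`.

C8H15NO2

Heavy atoms from the SMILES: 8 C, 1 N, 2 O.
Implicit hydrogens by atom environment:
  4 × C: 2 H each → 8
  2 × C: 1 H each → 2
  2 × O: no H
  1 × C: 3 H
  1 × C: no H
  1 × N: 2 H
  Total hydrogens = 15.
Molecular formula: C8H15NO2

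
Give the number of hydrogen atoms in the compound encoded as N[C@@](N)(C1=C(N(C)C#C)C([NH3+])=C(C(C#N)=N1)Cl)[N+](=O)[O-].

11

Hydrogens are implicit in SMILES; fill each atom to its normal valence:
  5 × C (aromatic): no H
  3 × C: no H
  2 × N: 2 H each → 4
  2 × N: no H
  1 × C: 3 H
  1 × C: 1 H
  1 × Cl: no H
  1 × N (charge +1): 3 H
  1 × N (aromatic): no H
  1 × N (charge +1): no H
  1 × O: no H
  1 × O (charge -1): no H
  Total hydrogens = 11.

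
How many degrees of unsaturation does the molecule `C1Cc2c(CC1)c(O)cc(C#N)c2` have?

Molecular formula from the SMILES: C11H11NO.
DoU = (2C + 2 + N − H − X)/2 = (2·11 + 2 + 1 − 11 − 0)/2 = 14/2 = 7.
(Structurally: 2 ring(s) + 5 π bond(s) = 7.)

7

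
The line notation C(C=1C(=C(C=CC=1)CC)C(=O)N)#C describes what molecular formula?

C11H11NO

Heavy atoms from the SMILES: 11 C, 1 N, 1 O.
Implicit hydrogens by atom environment:
  3 × C (aromatic): 1 H each → 3
  3 × C (aromatic): no H
  2 × C: no H
  1 × C: 3 H
  1 × C: 2 H
  1 × C: 1 H
  1 × N: 2 H
  1 × O: no H
  Total hydrogens = 11.
Molecular formula: C11H11NO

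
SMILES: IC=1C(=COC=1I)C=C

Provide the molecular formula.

C6H4I2O

Heavy atoms from the SMILES: 6 C, 2 I, 1 O.
Implicit hydrogens by atom environment:
  3 × C (aromatic): no H
  2 × I: no H
  1 × C: 2 H
  1 × C (aromatic): 1 H
  1 × C: 1 H
  1 × O (aromatic): no H
  Total hydrogens = 4.
Molecular formula: C6H4I2O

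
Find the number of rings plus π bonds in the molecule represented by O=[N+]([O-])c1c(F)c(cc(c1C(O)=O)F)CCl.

6

Molecular formula from the SMILES: C8H4ClF2NO4.
DoU = (2C + 2 + N − H − X)/2 = (2·8 + 2 + 1 − 4 − 3)/2 = 12/2 = 6.
(Structurally: 1 ring(s) + 5 π bond(s) = 6.)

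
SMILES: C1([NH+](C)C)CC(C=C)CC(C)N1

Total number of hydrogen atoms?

Hydrogens are implicit in SMILES; fill each atom to its normal valence:
  4 × C: 1 H each → 4
  3 × C: 3 H each → 9
  3 × C: 2 H each → 6
  1 × N: 1 H
  1 × N (charge +1): 1 H
  Total hydrogens = 21.

21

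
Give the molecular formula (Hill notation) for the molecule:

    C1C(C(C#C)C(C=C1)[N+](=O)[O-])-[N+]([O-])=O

Heavy atoms from the SMILES: 8 C, 2 N, 4 O.
Implicit hydrogens by atom environment:
  6 × C: 1 H each → 6
  2 × N (charge +1): no H
  2 × O: no H
  2 × O (charge -1): no H
  1 × C: 2 H
  1 × C: no H
  Total hydrogens = 8.
Molecular formula: C8H8N2O4

C8H8N2O4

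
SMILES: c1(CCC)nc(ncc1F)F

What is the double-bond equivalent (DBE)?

Molecular formula from the SMILES: C7H8F2N2.
DoU = (2C + 2 + N − H − X)/2 = (2·7 + 2 + 2 − 8 − 2)/2 = 8/2 = 4.
(Structurally: 1 ring(s) + 3 π bond(s) = 4.)

4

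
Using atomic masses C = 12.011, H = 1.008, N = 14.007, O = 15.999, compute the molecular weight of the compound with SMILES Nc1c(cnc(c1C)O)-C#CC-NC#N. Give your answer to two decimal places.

Molecular formula: C10H10N4O.
M = 10×12.011 + 10×1.008 + 4×14.007 + 1×15.999 = 202.22 g/mol.

202.22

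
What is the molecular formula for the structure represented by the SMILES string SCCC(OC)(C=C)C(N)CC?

Heavy atoms from the SMILES: 9 C, 1 N, 1 O, 1 S.
Implicit hydrogens by atom environment:
  4 × C: 2 H each → 8
  2 × C: 3 H each → 6
  2 × C: 1 H each → 2
  1 × C: no H
  1 × N: 2 H
  1 × O: no H
  1 × S: 1 H
  Total hydrogens = 19.
Molecular formula: C9H19NOS

C9H19NOS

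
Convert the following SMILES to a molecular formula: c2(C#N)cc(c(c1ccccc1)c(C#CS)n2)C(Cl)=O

C15H7ClN2OS

Heavy atoms from the SMILES: 15 C, 1 Cl, 2 N, 1 O, 1 S.
Implicit hydrogens by atom environment:
  6 × C (aromatic): 1 H each → 6
  5 × C (aromatic): no H
  4 × C: no H
  1 × Cl: no H
  1 × N (aromatic): no H
  1 × N: no H
  1 × O: no H
  1 × S: 1 H
  Total hydrogens = 7.
Molecular formula: C15H7ClN2OS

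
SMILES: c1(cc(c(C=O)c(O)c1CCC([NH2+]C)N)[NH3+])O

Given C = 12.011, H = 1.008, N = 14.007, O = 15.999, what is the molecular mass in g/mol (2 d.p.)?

241.29

Molecular formula: [C11H19N3O3]2+.
M = 11×12.011 + 19×1.008 + 3×14.007 + 3×15.999 = 241.29 g/mol.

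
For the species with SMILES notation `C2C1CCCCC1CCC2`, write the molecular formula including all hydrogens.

C10H18

Heavy atoms from the SMILES: 10 C.
Implicit hydrogens by atom environment:
  8 × C: 2 H each → 16
  2 × C: 1 H each → 2
  Total hydrogens = 18.
Molecular formula: C10H18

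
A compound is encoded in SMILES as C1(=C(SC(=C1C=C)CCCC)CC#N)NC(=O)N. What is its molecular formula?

C13H17N3OS

Heavy atoms from the SMILES: 13 C, 3 N, 1 O, 1 S.
Implicit hydrogens by atom environment:
  5 × C: 2 H each → 10
  4 × C (aromatic): no H
  2 × C: no H
  1 × C: 3 H
  1 × C: 1 H
  1 × N: 2 H
  1 × N: 1 H
  1 × N: no H
  1 × O: no H
  1 × S (aromatic): no H
  Total hydrogens = 17.
Molecular formula: C13H17N3OS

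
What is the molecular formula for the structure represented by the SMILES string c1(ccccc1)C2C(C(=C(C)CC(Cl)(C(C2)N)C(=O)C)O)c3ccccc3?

Heavy atoms from the SMILES: 23 C, 1 Cl, 1 N, 2 O.
Implicit hydrogens by atom environment:
  10 × C (aromatic): 1 H each → 10
  4 × C: no H
  3 × C: 1 H each → 3
  2 × C: 3 H each → 6
  2 × C: 2 H each → 4
  2 × C (aromatic): no H
  1 × Cl: no H
  1 × N: 2 H
  1 × O: 1 H
  1 × O: no H
  Total hydrogens = 26.
Molecular formula: C23H26ClNO2

C23H26ClNO2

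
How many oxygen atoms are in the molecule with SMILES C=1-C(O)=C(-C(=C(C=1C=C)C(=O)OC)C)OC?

4

The symbol for oxygen appears 4 times in the SMILES.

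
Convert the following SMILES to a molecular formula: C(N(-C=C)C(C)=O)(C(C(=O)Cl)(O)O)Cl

C7H9Cl2NO4

Heavy atoms from the SMILES: 7 C, 2 Cl, 1 N, 4 O.
Implicit hydrogens by atom environment:
  3 × C: no H
  2 × C: 1 H each → 2
  2 × Cl: no H
  2 × O: 1 H each → 2
  2 × O: no H
  1 × C: 3 H
  1 × C: 2 H
  1 × N: no H
  Total hydrogens = 9.
Molecular formula: C7H9Cl2NO4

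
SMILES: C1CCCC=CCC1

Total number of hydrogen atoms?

Hydrogens are implicit in SMILES; fill each atom to its normal valence:
  6 × C: 2 H each → 12
  2 × C: 1 H each → 2
  Total hydrogens = 14.

14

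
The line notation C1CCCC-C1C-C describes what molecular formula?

C8H16

Heavy atoms from the SMILES: 8 C.
Implicit hydrogens by atom environment:
  6 × C: 2 H each → 12
  1 × C: 3 H
  1 × C: 1 H
  Total hydrogens = 16.
Molecular formula: C8H16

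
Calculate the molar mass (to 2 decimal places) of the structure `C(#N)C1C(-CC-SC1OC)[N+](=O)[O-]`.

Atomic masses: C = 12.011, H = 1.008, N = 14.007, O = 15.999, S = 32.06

202.23

Molecular formula: C7H10N2O3S.
M = 7×12.011 + 10×1.008 + 2×14.007 + 3×15.999 + 1×32.06 = 202.23 g/mol.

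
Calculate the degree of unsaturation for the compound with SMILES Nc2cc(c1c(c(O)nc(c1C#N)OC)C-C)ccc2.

10

Molecular formula from the SMILES: C15H15N3O2.
DoU = (2C + 2 + N − H − X)/2 = (2·15 + 2 + 3 − 15 − 0)/2 = 20/2 = 10.
(Structurally: 2 ring(s) + 8 π bond(s) = 10.)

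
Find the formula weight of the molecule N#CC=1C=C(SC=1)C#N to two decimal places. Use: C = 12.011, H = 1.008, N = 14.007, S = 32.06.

134.16

Molecular formula: C6H2N2S.
M = 6×12.011 + 2×1.008 + 2×14.007 + 1×32.06 = 134.16 g/mol.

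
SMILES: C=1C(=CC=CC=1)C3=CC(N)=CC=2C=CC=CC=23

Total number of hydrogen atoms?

13

Hydrogens are implicit in SMILES; fill each atom to its normal valence:
  11 × C (aromatic): 1 H each → 11
  5 × C (aromatic): no H
  1 × N: 2 H
  Total hydrogens = 13.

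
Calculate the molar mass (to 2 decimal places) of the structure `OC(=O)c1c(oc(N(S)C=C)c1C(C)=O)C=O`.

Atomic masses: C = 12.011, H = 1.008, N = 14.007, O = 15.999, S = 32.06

Molecular formula: C10H9NO5S.
M = 10×12.011 + 9×1.008 + 1×14.007 + 5×15.999 + 1×32.06 = 255.24 g/mol.

255.24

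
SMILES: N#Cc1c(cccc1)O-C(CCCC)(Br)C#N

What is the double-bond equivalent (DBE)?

8

Molecular formula from the SMILES: C13H13BrN2O.
DoU = (2C + 2 + N − H − X)/2 = (2·13 + 2 + 2 − 13 − 1)/2 = 16/2 = 8.
(Structurally: 1 ring(s) + 7 π bond(s) = 8.)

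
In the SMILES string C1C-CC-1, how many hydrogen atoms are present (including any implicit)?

Hydrogens are implicit in SMILES; fill each atom to its normal valence:
  4 × C: 2 H each → 8
  Total hydrogens = 8.

8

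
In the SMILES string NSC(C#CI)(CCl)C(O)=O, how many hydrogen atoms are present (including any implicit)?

5

Hydrogens are implicit in SMILES; fill each atom to its normal valence:
  4 × C: no H
  1 × C: 2 H
  1 × Cl: no H
  1 × I: no H
  1 × N: 2 H
  1 × O: 1 H
  1 × O: no H
  1 × S: no H
  Total hydrogens = 5.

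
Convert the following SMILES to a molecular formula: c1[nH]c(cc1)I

C4H4IN

Heavy atoms from the SMILES: 4 C, 1 I, 1 N.
Implicit hydrogens by atom environment:
  3 × C (aromatic): 1 H each → 3
  1 × C (aromatic): no H
  1 × I: no H
  1 × N (aromatic): 1 H
  Total hydrogens = 4.
Molecular formula: C4H4IN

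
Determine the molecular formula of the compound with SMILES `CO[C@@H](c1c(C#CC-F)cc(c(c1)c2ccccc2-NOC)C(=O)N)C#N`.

C20H18FN3O3

Heavy atoms from the SMILES: 20 C, 1 F, 3 N, 3 O.
Implicit hydrogens by atom environment:
  6 × C (aromatic): 1 H each → 6
  6 × C (aromatic): no H
  4 × C: no H
  3 × O: no H
  2 × C: 3 H each → 6
  1 × C: 2 H
  1 × C: 1 H
  1 × F: no H
  1 × N: 2 H
  1 × N: 1 H
  1 × N: no H
  Total hydrogens = 18.
Molecular formula: C20H18FN3O3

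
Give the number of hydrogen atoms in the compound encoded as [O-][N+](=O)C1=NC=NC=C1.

Hydrogens are implicit in SMILES; fill each atom to its normal valence:
  3 × C (aromatic): 1 H each → 3
  2 × N (aromatic): no H
  1 × C (aromatic): no H
  1 × N (charge +1): no H
  1 × O: no H
  1 × O (charge -1): no H
  Total hydrogens = 3.

3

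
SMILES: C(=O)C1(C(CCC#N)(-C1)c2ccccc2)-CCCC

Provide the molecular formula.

Heavy atoms from the SMILES: 17 C, 1 N, 1 O.
Implicit hydrogens by atom environment:
  6 × C: 2 H each → 12
  5 × C (aromatic): 1 H each → 5
  3 × C: no H
  1 × C: 3 H
  1 × C: 1 H
  1 × C (aromatic): no H
  1 × N: no H
  1 × O: no H
  Total hydrogens = 21.
Molecular formula: C17H21NO

C17H21NO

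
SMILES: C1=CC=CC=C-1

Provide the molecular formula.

Heavy atoms from the SMILES: 6 C.
Implicit hydrogens by atom environment:
  6 × C (aromatic): 1 H each → 6
  Total hydrogens = 6.
Molecular formula: C6H6

C6H6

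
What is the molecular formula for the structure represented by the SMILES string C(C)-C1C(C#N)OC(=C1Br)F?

Heavy atoms from the SMILES: 1 Br, 7 C, 1 F, 1 N, 1 O.
Implicit hydrogens by atom environment:
  3 × C: no H
  2 × C: 1 H each → 2
  1 × Br: no H
  1 × C: 3 H
  1 × C: 2 H
  1 × F: no H
  1 × N: no H
  1 × O: no H
  Total hydrogens = 7.
Molecular formula: C7H7BrFNO

C7H7BrFNO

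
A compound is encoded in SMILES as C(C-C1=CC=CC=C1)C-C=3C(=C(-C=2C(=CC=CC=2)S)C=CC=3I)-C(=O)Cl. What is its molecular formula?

C22H18ClIOS

Heavy atoms from the SMILES: 22 C, 1 Cl, 1 I, 1 O, 1 S.
Implicit hydrogens by atom environment:
  11 × C (aromatic): 1 H each → 11
  7 × C (aromatic): no H
  3 × C: 2 H each → 6
  1 × C: no H
  1 × Cl: no H
  1 × I: no H
  1 × O: no H
  1 × S: 1 H
  Total hydrogens = 18.
Molecular formula: C22H18ClIOS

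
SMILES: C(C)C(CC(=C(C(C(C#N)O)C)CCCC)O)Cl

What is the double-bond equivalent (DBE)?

3

Molecular formula from the SMILES: C14H24ClNO2.
DoU = (2C + 2 + N − H − X)/2 = (2·14 + 2 + 1 − 24 − 1)/2 = 6/2 = 3.
(Structurally: 0 ring(s) + 3 π bond(s) = 3.)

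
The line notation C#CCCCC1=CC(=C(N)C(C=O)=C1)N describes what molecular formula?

Heavy atoms from the SMILES: 12 C, 2 N, 1 O.
Implicit hydrogens by atom environment:
  4 × C (aromatic): no H
  3 × C: 2 H each → 6
  2 × C (aromatic): 1 H each → 2
  2 × C: 1 H each → 2
  2 × N: 2 H each → 4
  1 × C: no H
  1 × O: no H
  Total hydrogens = 14.
Molecular formula: C12H14N2O

C12H14N2O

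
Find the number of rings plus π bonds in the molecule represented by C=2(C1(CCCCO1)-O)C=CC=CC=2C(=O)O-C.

6

Molecular formula from the SMILES: C13H16O4.
DoU = (2C + 2 + N − H − X)/2 = (2·13 + 2 + 0 − 16 − 0)/2 = 12/2 = 6.
(Structurally: 2 ring(s) + 4 π bond(s) = 6.)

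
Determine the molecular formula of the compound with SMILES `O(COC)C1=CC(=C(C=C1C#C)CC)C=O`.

C13H14O3

Heavy atoms from the SMILES: 13 C, 3 O.
Implicit hydrogens by atom environment:
  4 × C (aromatic): no H
  3 × O: no H
  2 × C: 3 H each → 6
  2 × C: 2 H each → 4
  2 × C (aromatic): 1 H each → 2
  2 × C: 1 H each → 2
  1 × C: no H
  Total hydrogens = 14.
Molecular formula: C13H14O3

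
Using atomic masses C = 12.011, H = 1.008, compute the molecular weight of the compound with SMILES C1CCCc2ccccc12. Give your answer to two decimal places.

132.21

Molecular formula: C10H12.
M = 10×12.011 + 12×1.008 = 132.21 g/mol.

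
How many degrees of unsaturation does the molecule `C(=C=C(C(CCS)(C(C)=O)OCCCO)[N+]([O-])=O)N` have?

4

Molecular formula from the SMILES: C11H18N2O5S.
DoU = (2C + 2 + N − H − X)/2 = (2·11 + 2 + 2 − 18 − 0)/2 = 8/2 = 4.
(Structurally: 0 ring(s) + 4 π bond(s) = 4.)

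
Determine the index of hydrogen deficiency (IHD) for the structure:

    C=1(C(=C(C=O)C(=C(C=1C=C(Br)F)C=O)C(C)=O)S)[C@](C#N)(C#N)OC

12

Molecular formula from the SMILES: C16H10BrFN2O4S.
DoU = (2C + 2 + N − H − X)/2 = (2·16 + 2 + 2 − 10 − 2)/2 = 24/2 = 12.
(Structurally: 1 ring(s) + 11 π bond(s) = 12.)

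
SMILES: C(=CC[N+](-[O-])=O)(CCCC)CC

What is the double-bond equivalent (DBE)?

2

Molecular formula from the SMILES: C9H17NO2.
DoU = (2C + 2 + N − H − X)/2 = (2·9 + 2 + 1 − 17 − 0)/2 = 4/2 = 2.
(Structurally: 0 ring(s) + 2 π bond(s) = 2.)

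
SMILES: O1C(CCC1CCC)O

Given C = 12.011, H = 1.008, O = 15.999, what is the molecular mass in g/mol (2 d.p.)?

Molecular formula: C7H14O2.
M = 7×12.011 + 14×1.008 + 2×15.999 = 130.19 g/mol.

130.19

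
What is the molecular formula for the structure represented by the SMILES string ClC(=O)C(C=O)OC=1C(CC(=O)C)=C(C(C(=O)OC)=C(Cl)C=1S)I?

Heavy atoms from the SMILES: 14 C, 2 Cl, 1 I, 6 O, 1 S.
Implicit hydrogens by atom environment:
  6 × C (aromatic): no H
  6 × O: no H
  3 × C: no H
  2 × C: 3 H each → 6
  2 × C: 1 H each → 2
  2 × Cl: no H
  1 × C: 2 H
  1 × I: no H
  1 × S: 1 H
  Total hydrogens = 11.
Molecular formula: C14H11Cl2IO6S

C14H11Cl2IO6S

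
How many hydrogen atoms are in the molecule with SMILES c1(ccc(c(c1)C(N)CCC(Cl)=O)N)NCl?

13

Hydrogens are implicit in SMILES; fill each atom to its normal valence:
  3 × C (aromatic): 1 H each → 3
  3 × C (aromatic): no H
  2 × C: 2 H each → 4
  2 × Cl: no H
  2 × N: 2 H each → 4
  1 × C: 1 H
  1 × C: no H
  1 × N: 1 H
  1 × O: no H
  Total hydrogens = 13.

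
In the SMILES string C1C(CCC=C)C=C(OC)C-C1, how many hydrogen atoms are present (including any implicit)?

Hydrogens are implicit in SMILES; fill each atom to its normal valence:
  6 × C: 2 H each → 12
  3 × C: 1 H each → 3
  1 × C: 3 H
  1 × C: no H
  1 × O: no H
  Total hydrogens = 18.

18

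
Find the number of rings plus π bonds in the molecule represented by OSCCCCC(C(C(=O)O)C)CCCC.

1

Molecular formula from the SMILES: C12H24O3S.
DoU = (2C + 2 + N − H − X)/2 = (2·12 + 2 + 0 − 24 − 0)/2 = 2/2 = 1.
(Structurally: 0 ring(s) + 1 π bond(s) = 1.)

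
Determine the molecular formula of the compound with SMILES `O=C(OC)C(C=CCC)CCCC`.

Heavy atoms from the SMILES: 11 C, 2 O.
Implicit hydrogens by atom environment:
  4 × C: 2 H each → 8
  3 × C: 3 H each → 9
  3 × C: 1 H each → 3
  2 × O: no H
  1 × C: no H
  Total hydrogens = 20.
Molecular formula: C11H20O2

C11H20O2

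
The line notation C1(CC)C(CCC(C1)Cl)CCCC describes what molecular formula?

Heavy atoms from the SMILES: 12 C, 1 Cl.
Implicit hydrogens by atom environment:
  7 × C: 2 H each → 14
  3 × C: 1 H each → 3
  2 × C: 3 H each → 6
  1 × Cl: no H
  Total hydrogens = 23.
Molecular formula: C12H23Cl

C12H23Cl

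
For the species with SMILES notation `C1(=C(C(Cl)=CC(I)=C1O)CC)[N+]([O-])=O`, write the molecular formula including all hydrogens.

Heavy atoms from the SMILES: 8 C, 1 Cl, 1 I, 1 N, 3 O.
Implicit hydrogens by atom environment:
  5 × C (aromatic): no H
  1 × C: 3 H
  1 × C: 2 H
  1 × C (aromatic): 1 H
  1 × Cl: no H
  1 × I: no H
  1 × N (charge +1): no H
  1 × O: 1 H
  1 × O: no H
  1 × O (charge -1): no H
  Total hydrogens = 7.
Molecular formula: C8H7ClINO3

C8H7ClINO3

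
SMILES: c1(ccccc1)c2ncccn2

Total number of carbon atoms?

The symbol for carbon appears 10 times in the SMILES. Lowercase c denotes aromatic carbon and counts toward C.

10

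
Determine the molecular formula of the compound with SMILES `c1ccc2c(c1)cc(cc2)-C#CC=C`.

C14H10

Heavy atoms from the SMILES: 14 C.
Implicit hydrogens by atom environment:
  7 × C (aromatic): 1 H each → 7
  3 × C (aromatic): no H
  2 × C: no H
  1 × C: 2 H
  1 × C: 1 H
  Total hydrogens = 10.
Molecular formula: C14H10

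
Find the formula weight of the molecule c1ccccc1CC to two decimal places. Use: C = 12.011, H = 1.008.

106.17

Molecular formula: C8H10.
M = 8×12.011 + 10×1.008 = 106.17 g/mol.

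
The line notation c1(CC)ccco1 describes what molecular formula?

C6H8O

Heavy atoms from the SMILES: 6 C, 1 O.
Implicit hydrogens by atom environment:
  3 × C (aromatic): 1 H each → 3
  1 × C: 3 H
  1 × C: 2 H
  1 × C (aromatic): no H
  1 × O (aromatic): no H
  Total hydrogens = 8.
Molecular formula: C6H8O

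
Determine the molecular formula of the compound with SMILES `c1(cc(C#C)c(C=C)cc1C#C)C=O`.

C13H8O

Heavy atoms from the SMILES: 13 C, 1 O.
Implicit hydrogens by atom environment:
  4 × C: 1 H each → 4
  4 × C (aromatic): no H
  2 × C (aromatic): 1 H each → 2
  2 × C: no H
  1 × C: 2 H
  1 × O: no H
  Total hydrogens = 8.
Molecular formula: C13H8O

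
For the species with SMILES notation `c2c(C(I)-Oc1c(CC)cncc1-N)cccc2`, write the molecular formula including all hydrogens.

Heavy atoms from the SMILES: 14 C, 1 I, 2 N, 1 O.
Implicit hydrogens by atom environment:
  7 × C (aromatic): 1 H each → 7
  4 × C (aromatic): no H
  1 × C: 3 H
  1 × C: 2 H
  1 × C: 1 H
  1 × I: no H
  1 × N: 2 H
  1 × N (aromatic): no H
  1 × O: no H
  Total hydrogens = 15.
Molecular formula: C14H15IN2O

C14H15IN2O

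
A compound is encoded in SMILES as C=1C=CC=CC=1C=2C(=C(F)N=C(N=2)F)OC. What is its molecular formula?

Heavy atoms from the SMILES: 11 C, 2 F, 2 N, 1 O.
Implicit hydrogens by atom environment:
  5 × C (aromatic): 1 H each → 5
  5 × C (aromatic): no H
  2 × F: no H
  2 × N (aromatic): no H
  1 × C: 3 H
  1 × O: no H
  Total hydrogens = 8.
Molecular formula: C11H8F2N2O

C11H8F2N2O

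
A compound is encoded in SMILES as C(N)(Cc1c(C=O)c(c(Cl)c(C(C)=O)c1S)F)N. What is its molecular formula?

C11H12ClFN2O2S

Heavy atoms from the SMILES: 11 C, 1 Cl, 1 F, 2 N, 2 O, 1 S.
Implicit hydrogens by atom environment:
  6 × C (aromatic): no H
  2 × C: 1 H each → 2
  2 × N: 2 H each → 4
  2 × O: no H
  1 × C: 3 H
  1 × C: 2 H
  1 × C: no H
  1 × Cl: no H
  1 × F: no H
  1 × S: 1 H
  Total hydrogens = 12.
Molecular formula: C11H12ClFN2O2S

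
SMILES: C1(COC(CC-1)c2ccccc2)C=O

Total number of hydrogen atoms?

14

Hydrogens are implicit in SMILES; fill each atom to its normal valence:
  5 × C (aromatic): 1 H each → 5
  3 × C: 2 H each → 6
  3 × C: 1 H each → 3
  2 × O: no H
  1 × C (aromatic): no H
  Total hydrogens = 14.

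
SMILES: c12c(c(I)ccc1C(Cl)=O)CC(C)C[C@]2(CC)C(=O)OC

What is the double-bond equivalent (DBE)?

Molecular formula from the SMILES: C16H18ClIO3.
DoU = (2C + 2 + N − H − X)/2 = (2·16 + 2 + 0 − 18 − 2)/2 = 14/2 = 7.
(Structurally: 2 ring(s) + 5 π bond(s) = 7.)

7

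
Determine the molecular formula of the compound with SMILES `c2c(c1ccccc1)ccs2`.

Heavy atoms from the SMILES: 10 C, 1 S.
Implicit hydrogens by atom environment:
  8 × C (aromatic): 1 H each → 8
  2 × C (aromatic): no H
  1 × S (aromatic): no H
  Total hydrogens = 8.
Molecular formula: C10H8S

C10H8S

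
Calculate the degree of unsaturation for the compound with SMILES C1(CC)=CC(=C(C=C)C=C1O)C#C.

7

Molecular formula from the SMILES: C12H12O.
DoU = (2C + 2 + N − H − X)/2 = (2·12 + 2 + 0 − 12 − 0)/2 = 14/2 = 7.
(Structurally: 1 ring(s) + 6 π bond(s) = 7.)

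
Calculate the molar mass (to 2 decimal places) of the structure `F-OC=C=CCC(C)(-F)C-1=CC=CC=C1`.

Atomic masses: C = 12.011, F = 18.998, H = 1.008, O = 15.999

210.22

Molecular formula: C12H12F2O.
M = 12×12.011 + 2×18.998 + 12×1.008 + 1×15.999 = 210.22 g/mol.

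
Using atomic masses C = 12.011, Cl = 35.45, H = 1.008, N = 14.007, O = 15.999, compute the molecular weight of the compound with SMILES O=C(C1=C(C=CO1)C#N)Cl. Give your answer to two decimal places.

Molecular formula: C6H2ClNO2.
M = 6×12.011 + 1×35.45 + 2×1.008 + 1×14.007 + 2×15.999 = 155.54 g/mol.

155.54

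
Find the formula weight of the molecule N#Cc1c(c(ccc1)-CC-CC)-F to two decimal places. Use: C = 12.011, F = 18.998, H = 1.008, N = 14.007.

Molecular formula: C11H12FN.
M = 11×12.011 + 1×18.998 + 12×1.008 + 1×14.007 = 177.22 g/mol.

177.22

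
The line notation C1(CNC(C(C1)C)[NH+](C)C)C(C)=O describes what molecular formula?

Heavy atoms from the SMILES: 10 C, 2 N, 1 O.
Implicit hydrogens by atom environment:
  4 × C: 3 H each → 12
  3 × C: 1 H each → 3
  2 × C: 2 H each → 4
  1 × C: no H
  1 × N: 1 H
  1 × N (charge +1): 1 H
  1 × O: no H
  Total hydrogens = 21.
Net charge +1.
Molecular formula: C10H21N2O+

C10H21N2O+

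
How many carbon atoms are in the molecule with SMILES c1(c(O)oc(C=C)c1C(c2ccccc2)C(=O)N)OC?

The symbol for carbon appears 15 times in the SMILES. Lowercase c denotes aromatic carbon and counts toward C.

15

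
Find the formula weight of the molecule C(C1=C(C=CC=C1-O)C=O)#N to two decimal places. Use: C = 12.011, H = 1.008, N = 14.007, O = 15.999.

147.13

Molecular formula: C8H5NO2.
M = 8×12.011 + 5×1.008 + 1×14.007 + 2×15.999 = 147.13 g/mol.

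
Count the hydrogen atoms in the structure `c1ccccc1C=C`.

8

Hydrogens are implicit in SMILES; fill each atom to its normal valence:
  5 × C (aromatic): 1 H each → 5
  1 × C: 2 H
  1 × C: 1 H
  1 × C (aromatic): no H
  Total hydrogens = 8.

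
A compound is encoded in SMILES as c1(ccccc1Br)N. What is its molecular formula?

Heavy atoms from the SMILES: 1 Br, 6 C, 1 N.
Implicit hydrogens by atom environment:
  4 × C (aromatic): 1 H each → 4
  2 × C (aromatic): no H
  1 × Br: no H
  1 × N: 2 H
  Total hydrogens = 6.
Molecular formula: C6H6BrN

C6H6BrN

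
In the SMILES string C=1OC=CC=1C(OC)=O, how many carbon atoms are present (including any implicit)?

The symbol for carbon appears 6 times in the SMILES.

6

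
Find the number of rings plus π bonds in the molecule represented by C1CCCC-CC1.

1

Molecular formula from the SMILES: C7H14.
DoU = (2C + 2 + N − H − X)/2 = (2·7 + 2 + 0 − 14 − 0)/2 = 2/2 = 1.
(Structurally: 1 ring(s) + 0 π bond(s) = 1.)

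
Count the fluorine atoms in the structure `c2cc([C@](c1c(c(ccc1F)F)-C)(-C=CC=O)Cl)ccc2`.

The symbol for fluorine appears 2 times in the SMILES.

2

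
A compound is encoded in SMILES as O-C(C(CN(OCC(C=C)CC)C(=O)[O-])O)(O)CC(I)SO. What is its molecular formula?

C12H21INO7S-

Heavy atoms from the SMILES: 12 C, 1 I, 1 N, 7 O, 1 S.
Implicit hydrogens by atom environment:
  5 × C: 2 H each → 10
  4 × C: 1 H each → 4
  4 × O: 1 H each → 4
  2 × C: no H
  2 × O: no H
  1 × C: 3 H
  1 × I: no H
  1 × N: no H
  1 × O (charge -1): no H
  1 × S: no H
  Total hydrogens = 21.
Net charge -1.
Molecular formula: C12H21INO7S-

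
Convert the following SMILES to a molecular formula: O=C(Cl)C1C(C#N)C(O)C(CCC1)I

Heavy atoms from the SMILES: 9 C, 1 Cl, 1 I, 1 N, 2 O.
Implicit hydrogens by atom environment:
  4 × C: 1 H each → 4
  3 × C: 2 H each → 6
  2 × C: no H
  1 × Cl: no H
  1 × I: no H
  1 × N: no H
  1 × O: 1 H
  1 × O: no H
  Total hydrogens = 11.
Molecular formula: C9H11ClINO2

C9H11ClINO2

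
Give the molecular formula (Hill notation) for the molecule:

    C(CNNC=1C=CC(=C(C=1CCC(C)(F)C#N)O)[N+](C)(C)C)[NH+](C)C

Heavy atoms from the SMILES: 18 C, 1 F, 5 N, 1 O.
Implicit hydrogens by atom environment:
  6 × C: 3 H each → 18
  4 × C: 2 H each → 8
  4 × C (aromatic): no H
  2 × C (aromatic): 1 H each → 2
  2 × C: no H
  2 × N: 1 H each → 2
  1 × F: no H
  1 × N (charge +1): 1 H
  1 × N (charge +1): no H
  1 × N: no H
  1 × O: 1 H
  Total hydrogens = 32.
Net charge +2.
Molecular formula: [C18H32FN5O]2+

[C18H32FN5O]2+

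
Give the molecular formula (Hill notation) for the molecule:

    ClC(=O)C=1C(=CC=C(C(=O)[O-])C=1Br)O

C8H3BrClO4-

Heavy atoms from the SMILES: 1 Br, 8 C, 1 Cl, 4 O.
Implicit hydrogens by atom environment:
  4 × C (aromatic): no H
  2 × C (aromatic): 1 H each → 2
  2 × C: no H
  2 × O: no H
  1 × Br: no H
  1 × Cl: no H
  1 × O: 1 H
  1 × O (charge -1): no H
  Total hydrogens = 3.
Net charge -1.
Molecular formula: C8H3BrClO4-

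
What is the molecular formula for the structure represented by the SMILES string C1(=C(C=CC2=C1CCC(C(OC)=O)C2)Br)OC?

C13H15BrO3

Heavy atoms from the SMILES: 1 Br, 13 C, 3 O.
Implicit hydrogens by atom environment:
  4 × C (aromatic): no H
  3 × C: 2 H each → 6
  3 × O: no H
  2 × C: 3 H each → 6
  2 × C (aromatic): 1 H each → 2
  1 × Br: no H
  1 × C: 1 H
  1 × C: no H
  Total hydrogens = 15.
Molecular formula: C13H15BrO3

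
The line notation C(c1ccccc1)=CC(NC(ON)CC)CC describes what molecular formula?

C14H22N2O

Heavy atoms from the SMILES: 14 C, 2 N, 1 O.
Implicit hydrogens by atom environment:
  5 × C (aromatic): 1 H each → 5
  4 × C: 1 H each → 4
  2 × C: 3 H each → 6
  2 × C: 2 H each → 4
  1 × C (aromatic): no H
  1 × N: 2 H
  1 × N: 1 H
  1 × O: no H
  Total hydrogens = 22.
Molecular formula: C14H22N2O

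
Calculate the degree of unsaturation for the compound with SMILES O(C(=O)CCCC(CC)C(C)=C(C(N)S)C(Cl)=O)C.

Molecular formula from the SMILES: C13H22ClNO3S.
DoU = (2C + 2 + N − H − X)/2 = (2·13 + 2 + 1 − 22 − 1)/2 = 6/2 = 3.
(Structurally: 0 ring(s) + 3 π bond(s) = 3.)

3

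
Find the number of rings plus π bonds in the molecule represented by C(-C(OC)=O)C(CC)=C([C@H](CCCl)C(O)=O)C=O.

4

Molecular formula from the SMILES: C12H17ClO5.
DoU = (2C + 2 + N − H − X)/2 = (2·12 + 2 + 0 − 17 − 1)/2 = 8/2 = 4.
(Structurally: 0 ring(s) + 4 π bond(s) = 4.)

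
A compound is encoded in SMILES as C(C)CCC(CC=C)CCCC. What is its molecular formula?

Heavy atoms from the SMILES: 12 C.
Implicit hydrogens by atom environment:
  8 × C: 2 H each → 16
  2 × C: 3 H each → 6
  2 × C: 1 H each → 2
  Total hydrogens = 24.
Molecular formula: C12H24

C12H24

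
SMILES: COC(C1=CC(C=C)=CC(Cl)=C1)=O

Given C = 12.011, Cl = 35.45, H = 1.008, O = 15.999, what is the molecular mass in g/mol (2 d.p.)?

196.63

Molecular formula: C10H9ClO2.
M = 10×12.011 + 1×35.45 + 9×1.008 + 2×15.999 = 196.63 g/mol.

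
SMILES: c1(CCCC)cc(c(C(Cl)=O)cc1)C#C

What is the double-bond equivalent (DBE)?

7

Molecular formula from the SMILES: C13H13ClO.
DoU = (2C + 2 + N − H − X)/2 = (2·13 + 2 + 0 − 13 − 1)/2 = 14/2 = 7.
(Structurally: 1 ring(s) + 6 π bond(s) = 7.)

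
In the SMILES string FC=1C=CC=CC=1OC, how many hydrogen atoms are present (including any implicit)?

7

Hydrogens are implicit in SMILES; fill each atom to its normal valence:
  4 × C (aromatic): 1 H each → 4
  2 × C (aromatic): no H
  1 × C: 3 H
  1 × F: no H
  1 × O: no H
  Total hydrogens = 7.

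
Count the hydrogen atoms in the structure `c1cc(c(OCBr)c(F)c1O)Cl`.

Hydrogens are implicit in SMILES; fill each atom to its normal valence:
  4 × C (aromatic): no H
  2 × C (aromatic): 1 H each → 2
  1 × Br: no H
  1 × C: 2 H
  1 × Cl: no H
  1 × F: no H
  1 × O: 1 H
  1 × O: no H
  Total hydrogens = 5.

5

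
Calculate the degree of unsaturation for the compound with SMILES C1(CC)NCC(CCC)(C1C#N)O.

Molecular formula from the SMILES: C10H18N2O.
DoU = (2C + 2 + N − H − X)/2 = (2·10 + 2 + 2 − 18 − 0)/2 = 6/2 = 3.
(Structurally: 1 ring(s) + 2 π bond(s) = 3.)

3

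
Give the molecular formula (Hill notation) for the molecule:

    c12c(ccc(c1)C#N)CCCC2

C11H11N

Heavy atoms from the SMILES: 11 C, 1 N.
Implicit hydrogens by atom environment:
  4 × C: 2 H each → 8
  3 × C (aromatic): 1 H each → 3
  3 × C (aromatic): no H
  1 × C: no H
  1 × N: no H
  Total hydrogens = 11.
Molecular formula: C11H11N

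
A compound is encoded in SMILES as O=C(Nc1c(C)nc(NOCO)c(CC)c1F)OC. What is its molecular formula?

Heavy atoms from the SMILES: 11 C, 1 F, 3 N, 4 O.
Implicit hydrogens by atom environment:
  5 × C (aromatic): no H
  3 × C: 3 H each → 9
  3 × O: no H
  2 × C: 2 H each → 4
  2 × N: 1 H each → 2
  1 × C: no H
  1 × F: no H
  1 × N (aromatic): no H
  1 × O: 1 H
  Total hydrogens = 16.
Molecular formula: C11H16FN3O4

C11H16FN3O4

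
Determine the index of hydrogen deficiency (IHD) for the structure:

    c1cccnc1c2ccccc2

Molecular formula from the SMILES: C11H9N.
DoU = (2C + 2 + N − H − X)/2 = (2·11 + 2 + 1 − 9 − 0)/2 = 16/2 = 8.
(Structurally: 2 ring(s) + 6 π bond(s) = 8.)

8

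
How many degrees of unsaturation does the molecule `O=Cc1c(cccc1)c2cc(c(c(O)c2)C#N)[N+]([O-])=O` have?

Molecular formula from the SMILES: C14H8N2O4.
DoU = (2C + 2 + N − H − X)/2 = (2·14 + 2 + 2 − 8 − 0)/2 = 24/2 = 12.
(Structurally: 2 ring(s) + 10 π bond(s) = 12.)

12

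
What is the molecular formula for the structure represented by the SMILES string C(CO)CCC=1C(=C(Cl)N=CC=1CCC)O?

Heavy atoms from the SMILES: 12 C, 1 Cl, 1 N, 2 O.
Implicit hydrogens by atom environment:
  6 × C: 2 H each → 12
  4 × C (aromatic): no H
  2 × O: 1 H each → 2
  1 × C: 3 H
  1 × C (aromatic): 1 H
  1 × Cl: no H
  1 × N (aromatic): no H
  Total hydrogens = 18.
Molecular formula: C12H18ClNO2

C12H18ClNO2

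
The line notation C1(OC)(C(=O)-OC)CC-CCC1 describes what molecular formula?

C9H16O3

Heavy atoms from the SMILES: 9 C, 3 O.
Implicit hydrogens by atom environment:
  5 × C: 2 H each → 10
  3 × O: no H
  2 × C: 3 H each → 6
  2 × C: no H
  Total hydrogens = 16.
Molecular formula: C9H16O3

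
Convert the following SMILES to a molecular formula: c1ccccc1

C6H6

Heavy atoms from the SMILES: 6 C.
Implicit hydrogens by atom environment:
  6 × C (aromatic): 1 H each → 6
  Total hydrogens = 6.
Molecular formula: C6H6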